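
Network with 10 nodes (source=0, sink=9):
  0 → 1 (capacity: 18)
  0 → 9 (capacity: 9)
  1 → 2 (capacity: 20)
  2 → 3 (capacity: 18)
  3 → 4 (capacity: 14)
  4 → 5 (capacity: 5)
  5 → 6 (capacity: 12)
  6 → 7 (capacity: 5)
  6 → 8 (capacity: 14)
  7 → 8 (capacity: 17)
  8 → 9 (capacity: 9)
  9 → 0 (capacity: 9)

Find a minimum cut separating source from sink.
Min cut value = 14, edges: (0,9), (4,5)

Min cut value: 14
Partition: S = [0, 1, 2, 3, 4], T = [5, 6, 7, 8, 9]
Cut edges: (0,9), (4,5)

By max-flow min-cut theorem, max flow = min cut = 14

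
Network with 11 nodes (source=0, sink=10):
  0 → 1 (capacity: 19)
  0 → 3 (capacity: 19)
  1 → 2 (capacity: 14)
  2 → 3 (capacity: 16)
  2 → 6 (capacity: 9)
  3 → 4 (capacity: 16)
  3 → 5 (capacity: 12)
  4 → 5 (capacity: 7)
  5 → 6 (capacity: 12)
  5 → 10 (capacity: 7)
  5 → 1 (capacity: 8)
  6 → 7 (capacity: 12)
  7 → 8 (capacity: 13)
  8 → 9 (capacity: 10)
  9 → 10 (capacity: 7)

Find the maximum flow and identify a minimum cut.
Max flow = 14, Min cut edges: (5,10), (9,10)

Maximum flow: 14
Minimum cut: (5,10), (9,10)
Partition: S = [0, 1, 2, 3, 4, 5, 6, 7, 8, 9], T = [10]

Max-flow min-cut theorem verified: both equal 14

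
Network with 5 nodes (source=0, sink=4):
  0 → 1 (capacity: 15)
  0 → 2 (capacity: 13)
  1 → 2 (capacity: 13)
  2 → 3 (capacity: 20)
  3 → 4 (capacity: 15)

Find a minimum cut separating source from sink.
Min cut value = 15, edges: (3,4)

Min cut value: 15
Partition: S = [0, 1, 2, 3], T = [4]
Cut edges: (3,4)

By max-flow min-cut theorem, max flow = min cut = 15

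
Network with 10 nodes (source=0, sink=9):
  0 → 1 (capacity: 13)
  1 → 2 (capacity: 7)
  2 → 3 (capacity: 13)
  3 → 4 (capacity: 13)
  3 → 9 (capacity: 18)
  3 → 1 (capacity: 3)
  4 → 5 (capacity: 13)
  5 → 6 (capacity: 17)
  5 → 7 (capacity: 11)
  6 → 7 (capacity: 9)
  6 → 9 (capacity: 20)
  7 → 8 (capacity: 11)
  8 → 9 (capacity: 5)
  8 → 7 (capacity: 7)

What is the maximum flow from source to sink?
Maximum flow = 7

Max flow: 7

Flow assignment:
  0 → 1: 7/13
  1 → 2: 7/7
  2 → 3: 7/13
  3 → 9: 7/18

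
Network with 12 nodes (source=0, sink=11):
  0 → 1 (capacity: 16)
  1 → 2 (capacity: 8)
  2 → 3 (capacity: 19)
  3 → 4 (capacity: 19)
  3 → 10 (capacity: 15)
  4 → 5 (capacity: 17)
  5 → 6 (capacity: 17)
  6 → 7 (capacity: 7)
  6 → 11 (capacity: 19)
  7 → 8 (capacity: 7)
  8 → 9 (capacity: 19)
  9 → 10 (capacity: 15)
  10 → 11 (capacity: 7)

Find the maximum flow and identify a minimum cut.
Max flow = 8, Min cut edges: (1,2)

Maximum flow: 8
Minimum cut: (1,2)
Partition: S = [0, 1], T = [2, 3, 4, 5, 6, 7, 8, 9, 10, 11]

Max-flow min-cut theorem verified: both equal 8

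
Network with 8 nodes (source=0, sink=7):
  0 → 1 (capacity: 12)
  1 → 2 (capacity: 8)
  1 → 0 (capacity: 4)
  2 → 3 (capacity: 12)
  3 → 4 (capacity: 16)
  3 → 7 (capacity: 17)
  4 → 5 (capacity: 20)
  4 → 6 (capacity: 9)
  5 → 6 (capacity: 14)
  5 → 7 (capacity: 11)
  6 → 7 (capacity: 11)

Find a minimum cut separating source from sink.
Min cut value = 8, edges: (1,2)

Min cut value: 8
Partition: S = [0, 1], T = [2, 3, 4, 5, 6, 7]
Cut edges: (1,2)

By max-flow min-cut theorem, max flow = min cut = 8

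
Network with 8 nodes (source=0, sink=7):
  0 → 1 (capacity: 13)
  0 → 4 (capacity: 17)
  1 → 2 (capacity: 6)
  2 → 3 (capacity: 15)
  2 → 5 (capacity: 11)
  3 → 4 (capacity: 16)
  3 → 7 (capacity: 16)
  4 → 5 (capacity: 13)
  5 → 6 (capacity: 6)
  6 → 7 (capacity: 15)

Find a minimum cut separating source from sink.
Min cut value = 12, edges: (1,2), (5,6)

Min cut value: 12
Partition: S = [0, 1, 4, 5], T = [2, 3, 6, 7]
Cut edges: (1,2), (5,6)

By max-flow min-cut theorem, max flow = min cut = 12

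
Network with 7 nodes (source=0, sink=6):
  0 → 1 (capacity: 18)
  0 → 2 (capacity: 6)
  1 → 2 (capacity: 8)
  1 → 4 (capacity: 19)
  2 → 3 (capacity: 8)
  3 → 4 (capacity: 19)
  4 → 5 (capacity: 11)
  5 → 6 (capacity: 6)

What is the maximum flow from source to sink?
Maximum flow = 6

Max flow: 6

Flow assignment:
  0 → 2: 6/6
  2 → 3: 6/8
  3 → 4: 6/19
  4 → 5: 6/11
  5 → 6: 6/6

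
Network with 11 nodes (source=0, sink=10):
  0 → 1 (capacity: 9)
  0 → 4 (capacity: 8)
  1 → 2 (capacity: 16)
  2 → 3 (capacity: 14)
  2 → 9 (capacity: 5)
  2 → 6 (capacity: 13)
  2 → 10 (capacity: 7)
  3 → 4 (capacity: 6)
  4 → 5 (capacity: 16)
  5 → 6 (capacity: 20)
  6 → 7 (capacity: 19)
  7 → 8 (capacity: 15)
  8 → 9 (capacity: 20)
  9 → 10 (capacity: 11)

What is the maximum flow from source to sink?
Maximum flow = 17

Max flow: 17

Flow assignment:
  0 → 1: 9/9
  0 → 4: 8/8
  1 → 2: 9/16
  2 → 9: 2/5
  2 → 10: 7/7
  4 → 5: 8/16
  5 → 6: 8/20
  6 → 7: 8/19
  7 → 8: 8/15
  8 → 9: 8/20
  9 → 10: 10/11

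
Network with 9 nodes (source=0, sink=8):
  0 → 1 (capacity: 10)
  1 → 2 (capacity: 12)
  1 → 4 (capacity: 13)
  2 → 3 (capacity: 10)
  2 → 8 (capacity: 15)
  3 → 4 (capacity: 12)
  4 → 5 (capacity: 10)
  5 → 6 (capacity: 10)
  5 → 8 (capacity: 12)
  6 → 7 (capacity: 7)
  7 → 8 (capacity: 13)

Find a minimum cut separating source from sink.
Min cut value = 10, edges: (0,1)

Min cut value: 10
Partition: S = [0], T = [1, 2, 3, 4, 5, 6, 7, 8]
Cut edges: (0,1)

By max-flow min-cut theorem, max flow = min cut = 10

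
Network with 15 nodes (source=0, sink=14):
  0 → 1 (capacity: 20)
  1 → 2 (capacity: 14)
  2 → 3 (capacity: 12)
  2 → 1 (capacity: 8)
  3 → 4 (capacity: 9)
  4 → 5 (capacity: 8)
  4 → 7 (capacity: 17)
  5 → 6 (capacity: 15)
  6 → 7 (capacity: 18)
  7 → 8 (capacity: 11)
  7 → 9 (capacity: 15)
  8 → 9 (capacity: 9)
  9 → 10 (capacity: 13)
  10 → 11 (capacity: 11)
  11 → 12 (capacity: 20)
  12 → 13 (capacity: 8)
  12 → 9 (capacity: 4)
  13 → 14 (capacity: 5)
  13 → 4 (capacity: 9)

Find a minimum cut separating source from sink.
Min cut value = 5, edges: (13,14)

Min cut value: 5
Partition: S = [0, 1, 2, 3, 4, 5, 6, 7, 8, 9, 10, 11, 12, 13], T = [14]
Cut edges: (13,14)

By max-flow min-cut theorem, max flow = min cut = 5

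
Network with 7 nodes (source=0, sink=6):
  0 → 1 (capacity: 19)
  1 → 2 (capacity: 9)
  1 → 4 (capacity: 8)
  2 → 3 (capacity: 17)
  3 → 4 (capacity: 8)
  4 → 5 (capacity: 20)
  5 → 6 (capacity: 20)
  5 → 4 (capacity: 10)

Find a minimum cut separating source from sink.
Min cut value = 16, edges: (1,4), (3,4)

Min cut value: 16
Partition: S = [0, 1, 2, 3], T = [4, 5, 6]
Cut edges: (1,4), (3,4)

By max-flow min-cut theorem, max flow = min cut = 16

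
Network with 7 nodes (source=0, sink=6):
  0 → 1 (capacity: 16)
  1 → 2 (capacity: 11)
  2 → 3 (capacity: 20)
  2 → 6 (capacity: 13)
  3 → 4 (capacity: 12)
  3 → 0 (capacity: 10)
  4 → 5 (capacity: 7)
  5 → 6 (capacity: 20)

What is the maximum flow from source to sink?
Maximum flow = 11

Max flow: 11

Flow assignment:
  0 → 1: 11/16
  1 → 2: 11/11
  2 → 6: 11/13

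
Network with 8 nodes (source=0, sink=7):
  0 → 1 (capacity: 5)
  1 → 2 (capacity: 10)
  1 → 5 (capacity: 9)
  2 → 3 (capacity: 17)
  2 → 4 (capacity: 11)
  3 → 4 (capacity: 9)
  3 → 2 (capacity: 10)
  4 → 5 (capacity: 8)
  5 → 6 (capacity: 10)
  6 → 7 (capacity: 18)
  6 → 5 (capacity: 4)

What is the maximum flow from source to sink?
Maximum flow = 5

Max flow: 5

Flow assignment:
  0 → 1: 5/5
  1 → 5: 5/9
  5 → 6: 5/10
  6 → 7: 5/18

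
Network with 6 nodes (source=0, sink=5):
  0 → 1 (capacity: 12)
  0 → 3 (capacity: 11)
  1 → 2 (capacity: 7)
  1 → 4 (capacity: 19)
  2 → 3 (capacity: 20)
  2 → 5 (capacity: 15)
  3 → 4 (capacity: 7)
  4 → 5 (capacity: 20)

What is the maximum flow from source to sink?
Maximum flow = 19

Max flow: 19

Flow assignment:
  0 → 1: 12/12
  0 → 3: 7/11
  1 → 2: 7/7
  1 → 4: 5/19
  2 → 5: 7/15
  3 → 4: 7/7
  4 → 5: 12/20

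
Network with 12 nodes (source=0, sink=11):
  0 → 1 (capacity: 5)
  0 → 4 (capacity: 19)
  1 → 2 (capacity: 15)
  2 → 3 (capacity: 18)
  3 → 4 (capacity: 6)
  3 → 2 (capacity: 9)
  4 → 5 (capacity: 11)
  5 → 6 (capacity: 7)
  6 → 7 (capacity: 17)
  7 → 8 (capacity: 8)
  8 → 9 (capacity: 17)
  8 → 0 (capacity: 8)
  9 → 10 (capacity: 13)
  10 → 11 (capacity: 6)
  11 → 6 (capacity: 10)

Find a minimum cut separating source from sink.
Min cut value = 6, edges: (10,11)

Min cut value: 6
Partition: S = [0, 1, 2, 3, 4, 5, 6, 7, 8, 9, 10], T = [11]
Cut edges: (10,11)

By max-flow min-cut theorem, max flow = min cut = 6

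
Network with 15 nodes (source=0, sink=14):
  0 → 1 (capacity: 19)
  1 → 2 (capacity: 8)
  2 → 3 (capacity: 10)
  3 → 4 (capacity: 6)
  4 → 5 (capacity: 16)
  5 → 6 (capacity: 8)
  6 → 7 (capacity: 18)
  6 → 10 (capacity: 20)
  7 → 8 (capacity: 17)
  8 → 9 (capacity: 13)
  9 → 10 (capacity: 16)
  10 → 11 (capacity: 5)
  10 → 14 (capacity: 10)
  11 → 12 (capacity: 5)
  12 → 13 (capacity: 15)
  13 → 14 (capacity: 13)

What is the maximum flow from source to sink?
Maximum flow = 6

Max flow: 6

Flow assignment:
  0 → 1: 6/19
  1 → 2: 6/8
  2 → 3: 6/10
  3 → 4: 6/6
  4 → 5: 6/16
  5 → 6: 6/8
  6 → 10: 6/20
  10 → 14: 6/10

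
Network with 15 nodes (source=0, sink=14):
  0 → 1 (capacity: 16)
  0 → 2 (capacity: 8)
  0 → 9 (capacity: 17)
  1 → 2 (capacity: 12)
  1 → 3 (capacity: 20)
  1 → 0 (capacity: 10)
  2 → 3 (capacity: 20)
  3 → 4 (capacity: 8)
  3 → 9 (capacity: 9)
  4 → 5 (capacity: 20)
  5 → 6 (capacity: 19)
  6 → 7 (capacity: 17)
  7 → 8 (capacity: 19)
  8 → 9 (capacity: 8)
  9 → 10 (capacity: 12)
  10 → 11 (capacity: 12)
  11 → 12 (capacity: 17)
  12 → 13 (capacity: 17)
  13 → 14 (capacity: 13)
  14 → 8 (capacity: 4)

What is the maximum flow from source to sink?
Maximum flow = 12

Max flow: 12

Flow assignment:
  0 → 1: 12/16
  1 → 2: 8/12
  1 → 3: 4/20
  2 → 3: 8/20
  3 → 4: 8/8
  3 → 9: 4/9
  4 → 5: 8/20
  5 → 6: 8/19
  6 → 7: 8/17
  7 → 8: 8/19
  8 → 9: 8/8
  9 → 10: 12/12
  10 → 11: 12/12
  11 → 12: 12/17
  12 → 13: 12/17
  13 → 14: 12/13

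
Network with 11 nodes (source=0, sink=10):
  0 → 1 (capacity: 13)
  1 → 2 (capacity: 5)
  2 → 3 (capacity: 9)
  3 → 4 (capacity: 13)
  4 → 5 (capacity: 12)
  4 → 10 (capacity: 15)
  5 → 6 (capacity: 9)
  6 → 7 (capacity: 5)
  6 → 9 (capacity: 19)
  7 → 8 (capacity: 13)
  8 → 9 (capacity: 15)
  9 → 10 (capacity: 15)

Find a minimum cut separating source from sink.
Min cut value = 5, edges: (1,2)

Min cut value: 5
Partition: S = [0, 1], T = [2, 3, 4, 5, 6, 7, 8, 9, 10]
Cut edges: (1,2)

By max-flow min-cut theorem, max flow = min cut = 5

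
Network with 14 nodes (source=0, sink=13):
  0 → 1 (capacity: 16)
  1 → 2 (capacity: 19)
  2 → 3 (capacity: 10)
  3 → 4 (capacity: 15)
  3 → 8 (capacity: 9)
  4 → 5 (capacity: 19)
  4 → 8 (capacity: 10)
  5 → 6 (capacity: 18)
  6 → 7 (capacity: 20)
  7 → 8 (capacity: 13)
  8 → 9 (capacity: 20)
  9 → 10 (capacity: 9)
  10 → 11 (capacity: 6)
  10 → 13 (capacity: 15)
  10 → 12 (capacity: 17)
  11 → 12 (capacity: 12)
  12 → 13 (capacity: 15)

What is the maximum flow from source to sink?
Maximum flow = 9

Max flow: 9

Flow assignment:
  0 → 1: 9/16
  1 → 2: 9/19
  2 → 3: 9/10
  3 → 8: 9/9
  8 → 9: 9/20
  9 → 10: 9/9
  10 → 13: 9/15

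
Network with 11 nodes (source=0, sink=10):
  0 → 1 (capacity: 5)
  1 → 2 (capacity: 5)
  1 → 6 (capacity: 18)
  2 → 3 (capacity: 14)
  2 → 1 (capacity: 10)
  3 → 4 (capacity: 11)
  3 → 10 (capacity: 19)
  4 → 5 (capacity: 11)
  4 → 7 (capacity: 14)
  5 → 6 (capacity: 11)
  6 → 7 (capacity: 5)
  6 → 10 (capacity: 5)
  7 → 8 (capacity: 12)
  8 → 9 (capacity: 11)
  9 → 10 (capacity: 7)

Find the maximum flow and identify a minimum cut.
Max flow = 5, Min cut edges: (0,1)

Maximum flow: 5
Minimum cut: (0,1)
Partition: S = [0], T = [1, 2, 3, 4, 5, 6, 7, 8, 9, 10]

Max-flow min-cut theorem verified: both equal 5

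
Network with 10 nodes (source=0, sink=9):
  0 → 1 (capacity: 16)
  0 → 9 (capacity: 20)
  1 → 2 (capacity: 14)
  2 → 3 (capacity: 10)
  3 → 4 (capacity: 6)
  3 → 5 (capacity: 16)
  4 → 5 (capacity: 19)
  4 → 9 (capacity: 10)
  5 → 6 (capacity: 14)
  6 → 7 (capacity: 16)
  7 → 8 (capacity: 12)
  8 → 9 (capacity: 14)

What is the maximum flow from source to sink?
Maximum flow = 30

Max flow: 30

Flow assignment:
  0 → 1: 10/16
  0 → 9: 20/20
  1 → 2: 10/14
  2 → 3: 10/10
  3 → 4: 6/6
  3 → 5: 4/16
  4 → 9: 6/10
  5 → 6: 4/14
  6 → 7: 4/16
  7 → 8: 4/12
  8 → 9: 4/14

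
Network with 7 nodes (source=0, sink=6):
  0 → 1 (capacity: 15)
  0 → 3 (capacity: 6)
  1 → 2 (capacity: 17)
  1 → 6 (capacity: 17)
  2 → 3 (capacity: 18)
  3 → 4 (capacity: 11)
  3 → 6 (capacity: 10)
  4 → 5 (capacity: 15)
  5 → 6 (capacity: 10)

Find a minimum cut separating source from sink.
Min cut value = 21, edges: (0,1), (0,3)

Min cut value: 21
Partition: S = [0], T = [1, 2, 3, 4, 5, 6]
Cut edges: (0,1), (0,3)

By max-flow min-cut theorem, max flow = min cut = 21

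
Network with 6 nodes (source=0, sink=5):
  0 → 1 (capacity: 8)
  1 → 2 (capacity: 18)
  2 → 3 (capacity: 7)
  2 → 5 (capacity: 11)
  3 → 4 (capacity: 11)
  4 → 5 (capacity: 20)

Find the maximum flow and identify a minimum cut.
Max flow = 8, Min cut edges: (0,1)

Maximum flow: 8
Minimum cut: (0,1)
Partition: S = [0], T = [1, 2, 3, 4, 5]

Max-flow min-cut theorem verified: both equal 8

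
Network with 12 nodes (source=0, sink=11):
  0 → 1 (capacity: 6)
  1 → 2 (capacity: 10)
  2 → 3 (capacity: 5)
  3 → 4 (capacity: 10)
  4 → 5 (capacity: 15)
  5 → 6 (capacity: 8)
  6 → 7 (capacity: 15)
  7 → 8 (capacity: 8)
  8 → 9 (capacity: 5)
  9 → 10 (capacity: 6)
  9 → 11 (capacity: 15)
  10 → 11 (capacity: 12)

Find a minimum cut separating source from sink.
Min cut value = 5, edges: (8,9)

Min cut value: 5
Partition: S = [0, 1, 2, 3, 4, 5, 6, 7, 8], T = [9, 10, 11]
Cut edges: (8,9)

By max-flow min-cut theorem, max flow = min cut = 5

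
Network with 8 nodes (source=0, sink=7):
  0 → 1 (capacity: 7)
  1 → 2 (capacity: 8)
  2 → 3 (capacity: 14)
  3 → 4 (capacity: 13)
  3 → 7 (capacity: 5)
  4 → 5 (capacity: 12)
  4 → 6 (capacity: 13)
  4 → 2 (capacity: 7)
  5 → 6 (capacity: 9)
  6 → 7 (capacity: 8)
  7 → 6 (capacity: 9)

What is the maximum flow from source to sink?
Maximum flow = 7

Max flow: 7

Flow assignment:
  0 → 1: 7/7
  1 → 2: 7/8
  2 → 3: 7/14
  3 → 4: 2/13
  3 → 7: 5/5
  4 → 6: 2/13
  6 → 7: 2/8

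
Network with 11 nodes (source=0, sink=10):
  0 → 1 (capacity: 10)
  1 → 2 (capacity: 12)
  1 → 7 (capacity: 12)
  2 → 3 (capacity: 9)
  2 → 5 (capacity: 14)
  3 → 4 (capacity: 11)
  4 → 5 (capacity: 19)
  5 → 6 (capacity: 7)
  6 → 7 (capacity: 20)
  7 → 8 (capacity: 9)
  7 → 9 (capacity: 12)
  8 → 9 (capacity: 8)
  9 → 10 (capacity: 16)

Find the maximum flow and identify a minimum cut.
Max flow = 10, Min cut edges: (0,1)

Maximum flow: 10
Minimum cut: (0,1)
Partition: S = [0], T = [1, 2, 3, 4, 5, 6, 7, 8, 9, 10]

Max-flow min-cut theorem verified: both equal 10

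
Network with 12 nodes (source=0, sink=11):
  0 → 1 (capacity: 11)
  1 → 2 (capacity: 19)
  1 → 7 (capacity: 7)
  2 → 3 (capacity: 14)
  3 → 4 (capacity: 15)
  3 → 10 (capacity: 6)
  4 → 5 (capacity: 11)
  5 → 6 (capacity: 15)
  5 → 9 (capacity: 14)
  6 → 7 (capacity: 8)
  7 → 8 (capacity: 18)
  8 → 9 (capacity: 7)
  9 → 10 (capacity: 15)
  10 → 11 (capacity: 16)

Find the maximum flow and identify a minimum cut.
Max flow = 11, Min cut edges: (0,1)

Maximum flow: 11
Minimum cut: (0,1)
Partition: S = [0], T = [1, 2, 3, 4, 5, 6, 7, 8, 9, 10, 11]

Max-flow min-cut theorem verified: both equal 11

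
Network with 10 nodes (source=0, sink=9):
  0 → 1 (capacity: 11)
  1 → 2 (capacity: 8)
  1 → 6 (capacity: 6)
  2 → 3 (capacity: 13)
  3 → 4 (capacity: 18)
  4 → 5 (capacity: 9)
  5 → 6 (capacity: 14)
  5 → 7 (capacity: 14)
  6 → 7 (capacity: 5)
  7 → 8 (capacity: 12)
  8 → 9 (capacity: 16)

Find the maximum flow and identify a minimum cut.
Max flow = 11, Min cut edges: (0,1)

Maximum flow: 11
Minimum cut: (0,1)
Partition: S = [0], T = [1, 2, 3, 4, 5, 6, 7, 8, 9]

Max-flow min-cut theorem verified: both equal 11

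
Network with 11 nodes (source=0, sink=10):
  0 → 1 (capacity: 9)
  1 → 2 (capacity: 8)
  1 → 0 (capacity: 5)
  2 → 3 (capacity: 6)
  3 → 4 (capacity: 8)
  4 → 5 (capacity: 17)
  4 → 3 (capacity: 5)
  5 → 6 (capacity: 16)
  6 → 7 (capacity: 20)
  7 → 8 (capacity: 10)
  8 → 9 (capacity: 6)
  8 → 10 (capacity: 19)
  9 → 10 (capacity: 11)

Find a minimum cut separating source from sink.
Min cut value = 6, edges: (2,3)

Min cut value: 6
Partition: S = [0, 1, 2], T = [3, 4, 5, 6, 7, 8, 9, 10]
Cut edges: (2,3)

By max-flow min-cut theorem, max flow = min cut = 6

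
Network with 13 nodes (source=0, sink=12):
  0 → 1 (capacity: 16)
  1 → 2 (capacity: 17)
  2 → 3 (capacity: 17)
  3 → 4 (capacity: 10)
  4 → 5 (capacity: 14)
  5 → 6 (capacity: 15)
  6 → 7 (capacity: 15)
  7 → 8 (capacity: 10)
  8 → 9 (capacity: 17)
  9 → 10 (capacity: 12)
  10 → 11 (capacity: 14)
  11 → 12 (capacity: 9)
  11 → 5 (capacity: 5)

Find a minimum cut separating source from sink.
Min cut value = 9, edges: (11,12)

Min cut value: 9
Partition: S = [0, 1, 2, 3, 4, 5, 6, 7, 8, 9, 10, 11], T = [12]
Cut edges: (11,12)

By max-flow min-cut theorem, max flow = min cut = 9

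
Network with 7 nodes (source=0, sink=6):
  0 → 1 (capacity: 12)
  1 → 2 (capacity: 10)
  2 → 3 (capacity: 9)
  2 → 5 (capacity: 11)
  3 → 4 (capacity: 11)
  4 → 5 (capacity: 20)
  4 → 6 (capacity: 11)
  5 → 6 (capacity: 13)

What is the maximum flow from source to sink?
Maximum flow = 10

Max flow: 10

Flow assignment:
  0 → 1: 10/12
  1 → 2: 10/10
  2 → 5: 10/11
  5 → 6: 10/13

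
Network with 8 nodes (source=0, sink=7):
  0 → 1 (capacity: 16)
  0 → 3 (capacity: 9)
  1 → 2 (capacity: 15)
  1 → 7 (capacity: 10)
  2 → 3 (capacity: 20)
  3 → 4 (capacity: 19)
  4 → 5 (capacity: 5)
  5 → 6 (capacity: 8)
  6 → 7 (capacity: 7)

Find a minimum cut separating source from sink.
Min cut value = 15, edges: (1,7), (4,5)

Min cut value: 15
Partition: S = [0, 1, 2, 3, 4], T = [5, 6, 7]
Cut edges: (1,7), (4,5)

By max-flow min-cut theorem, max flow = min cut = 15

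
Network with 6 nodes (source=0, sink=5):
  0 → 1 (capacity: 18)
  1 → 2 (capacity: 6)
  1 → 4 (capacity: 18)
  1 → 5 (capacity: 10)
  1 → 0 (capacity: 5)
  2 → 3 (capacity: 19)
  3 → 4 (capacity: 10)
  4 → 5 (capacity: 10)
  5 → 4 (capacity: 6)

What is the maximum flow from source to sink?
Maximum flow = 18

Max flow: 18

Flow assignment:
  0 → 1: 18/18
  1 → 4: 8/18
  1 → 5: 10/10
  4 → 5: 8/10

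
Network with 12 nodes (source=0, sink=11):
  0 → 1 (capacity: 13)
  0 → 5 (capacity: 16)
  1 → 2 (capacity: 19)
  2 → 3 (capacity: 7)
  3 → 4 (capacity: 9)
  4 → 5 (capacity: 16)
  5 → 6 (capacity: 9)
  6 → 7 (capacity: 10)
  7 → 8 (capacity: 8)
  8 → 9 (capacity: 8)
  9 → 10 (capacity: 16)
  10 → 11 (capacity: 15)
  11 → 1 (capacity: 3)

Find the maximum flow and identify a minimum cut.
Max flow = 8, Min cut edges: (8,9)

Maximum flow: 8
Minimum cut: (8,9)
Partition: S = [0, 1, 2, 3, 4, 5, 6, 7, 8], T = [9, 10, 11]

Max-flow min-cut theorem verified: both equal 8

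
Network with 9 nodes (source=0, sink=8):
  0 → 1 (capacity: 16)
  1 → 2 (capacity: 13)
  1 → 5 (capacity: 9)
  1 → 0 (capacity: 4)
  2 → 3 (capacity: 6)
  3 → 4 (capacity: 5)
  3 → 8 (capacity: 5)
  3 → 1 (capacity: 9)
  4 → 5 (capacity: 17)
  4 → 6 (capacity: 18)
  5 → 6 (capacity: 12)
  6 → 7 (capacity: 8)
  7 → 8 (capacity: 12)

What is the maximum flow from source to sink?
Maximum flow = 13

Max flow: 13

Flow assignment:
  0 → 1: 13/16
  1 → 2: 6/13
  1 → 5: 8/9
  2 → 3: 6/6
  3 → 8: 5/5
  3 → 1: 1/9
  5 → 6: 8/12
  6 → 7: 8/8
  7 → 8: 8/12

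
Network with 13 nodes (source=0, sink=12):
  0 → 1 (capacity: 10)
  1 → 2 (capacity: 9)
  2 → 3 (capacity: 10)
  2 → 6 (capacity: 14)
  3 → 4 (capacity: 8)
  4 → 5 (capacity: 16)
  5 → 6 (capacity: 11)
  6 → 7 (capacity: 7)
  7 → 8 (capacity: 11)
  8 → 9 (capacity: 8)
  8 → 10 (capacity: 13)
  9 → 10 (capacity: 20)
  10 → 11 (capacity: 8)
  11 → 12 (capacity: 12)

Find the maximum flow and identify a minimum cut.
Max flow = 7, Min cut edges: (6,7)

Maximum flow: 7
Minimum cut: (6,7)
Partition: S = [0, 1, 2, 3, 4, 5, 6], T = [7, 8, 9, 10, 11, 12]

Max-flow min-cut theorem verified: both equal 7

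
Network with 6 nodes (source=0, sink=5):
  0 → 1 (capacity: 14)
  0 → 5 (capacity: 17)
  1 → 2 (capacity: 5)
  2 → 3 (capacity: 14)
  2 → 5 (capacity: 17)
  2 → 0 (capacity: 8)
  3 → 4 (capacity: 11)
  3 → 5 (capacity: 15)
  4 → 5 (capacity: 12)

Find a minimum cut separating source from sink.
Min cut value = 22, edges: (0,5), (1,2)

Min cut value: 22
Partition: S = [0, 1], T = [2, 3, 4, 5]
Cut edges: (0,5), (1,2)

By max-flow min-cut theorem, max flow = min cut = 22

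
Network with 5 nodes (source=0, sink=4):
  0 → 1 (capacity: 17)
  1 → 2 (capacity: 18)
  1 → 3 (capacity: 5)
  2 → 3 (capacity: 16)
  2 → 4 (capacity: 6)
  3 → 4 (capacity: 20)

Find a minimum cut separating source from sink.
Min cut value = 17, edges: (0,1)

Min cut value: 17
Partition: S = [0], T = [1, 2, 3, 4]
Cut edges: (0,1)

By max-flow min-cut theorem, max flow = min cut = 17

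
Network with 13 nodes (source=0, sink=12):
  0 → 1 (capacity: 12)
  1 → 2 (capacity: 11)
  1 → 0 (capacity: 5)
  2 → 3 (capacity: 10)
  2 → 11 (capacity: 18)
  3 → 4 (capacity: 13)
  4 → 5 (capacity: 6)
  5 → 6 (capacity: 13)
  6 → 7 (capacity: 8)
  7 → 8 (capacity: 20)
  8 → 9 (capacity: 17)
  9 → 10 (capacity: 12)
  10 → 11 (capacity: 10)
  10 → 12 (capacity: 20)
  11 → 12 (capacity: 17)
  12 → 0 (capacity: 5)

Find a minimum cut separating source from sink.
Min cut value = 11, edges: (1,2)

Min cut value: 11
Partition: S = [0, 1], T = [2, 3, 4, 5, 6, 7, 8, 9, 10, 11, 12]
Cut edges: (1,2)

By max-flow min-cut theorem, max flow = min cut = 11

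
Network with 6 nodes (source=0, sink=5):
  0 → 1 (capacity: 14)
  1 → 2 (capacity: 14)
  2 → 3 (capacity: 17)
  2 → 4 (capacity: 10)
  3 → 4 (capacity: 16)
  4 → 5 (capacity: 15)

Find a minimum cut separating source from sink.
Min cut value = 14, edges: (1,2)

Min cut value: 14
Partition: S = [0, 1], T = [2, 3, 4, 5]
Cut edges: (1,2)

By max-flow min-cut theorem, max flow = min cut = 14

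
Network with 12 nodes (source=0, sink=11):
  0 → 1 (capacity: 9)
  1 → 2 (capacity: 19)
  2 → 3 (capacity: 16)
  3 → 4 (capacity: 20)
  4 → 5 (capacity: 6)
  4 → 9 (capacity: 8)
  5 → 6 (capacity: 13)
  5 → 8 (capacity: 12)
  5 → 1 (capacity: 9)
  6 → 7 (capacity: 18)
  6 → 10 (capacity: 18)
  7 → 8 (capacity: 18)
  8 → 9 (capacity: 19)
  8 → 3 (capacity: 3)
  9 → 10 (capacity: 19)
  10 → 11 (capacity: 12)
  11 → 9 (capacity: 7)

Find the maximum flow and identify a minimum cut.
Max flow = 9, Min cut edges: (0,1)

Maximum flow: 9
Minimum cut: (0,1)
Partition: S = [0], T = [1, 2, 3, 4, 5, 6, 7, 8, 9, 10, 11]

Max-flow min-cut theorem verified: both equal 9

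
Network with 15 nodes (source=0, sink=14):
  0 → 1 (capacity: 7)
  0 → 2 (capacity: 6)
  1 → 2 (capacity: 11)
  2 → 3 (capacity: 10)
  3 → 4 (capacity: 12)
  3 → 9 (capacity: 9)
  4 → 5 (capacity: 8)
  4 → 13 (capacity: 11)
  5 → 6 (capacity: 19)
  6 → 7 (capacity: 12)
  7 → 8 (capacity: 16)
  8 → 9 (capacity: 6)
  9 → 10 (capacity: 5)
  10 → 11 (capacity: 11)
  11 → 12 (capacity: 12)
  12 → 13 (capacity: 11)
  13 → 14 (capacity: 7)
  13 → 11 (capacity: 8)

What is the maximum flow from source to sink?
Maximum flow = 7

Max flow: 7

Flow assignment:
  0 → 1: 4/7
  0 → 2: 3/6
  1 → 2: 4/11
  2 → 3: 7/10
  3 → 4: 7/12
  4 → 13: 7/11
  13 → 14: 7/7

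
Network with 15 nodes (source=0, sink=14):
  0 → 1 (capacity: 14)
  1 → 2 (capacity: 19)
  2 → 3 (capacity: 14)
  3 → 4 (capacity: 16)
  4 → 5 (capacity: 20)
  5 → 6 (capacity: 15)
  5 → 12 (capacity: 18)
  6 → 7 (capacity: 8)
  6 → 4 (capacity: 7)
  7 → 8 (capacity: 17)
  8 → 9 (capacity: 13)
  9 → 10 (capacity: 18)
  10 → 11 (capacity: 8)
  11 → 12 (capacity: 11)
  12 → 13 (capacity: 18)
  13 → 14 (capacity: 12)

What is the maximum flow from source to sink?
Maximum flow = 12

Max flow: 12

Flow assignment:
  0 → 1: 12/14
  1 → 2: 12/19
  2 → 3: 12/14
  3 → 4: 12/16
  4 → 5: 12/20
  5 → 12: 12/18
  12 → 13: 12/18
  13 → 14: 12/12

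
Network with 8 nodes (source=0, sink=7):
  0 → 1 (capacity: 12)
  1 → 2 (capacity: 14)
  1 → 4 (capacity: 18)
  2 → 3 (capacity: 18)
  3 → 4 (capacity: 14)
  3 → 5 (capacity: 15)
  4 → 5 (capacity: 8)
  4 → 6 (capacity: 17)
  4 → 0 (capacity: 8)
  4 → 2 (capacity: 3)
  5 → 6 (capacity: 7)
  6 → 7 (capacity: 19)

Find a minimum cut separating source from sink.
Min cut value = 12, edges: (0,1)

Min cut value: 12
Partition: S = [0], T = [1, 2, 3, 4, 5, 6, 7]
Cut edges: (0,1)

By max-flow min-cut theorem, max flow = min cut = 12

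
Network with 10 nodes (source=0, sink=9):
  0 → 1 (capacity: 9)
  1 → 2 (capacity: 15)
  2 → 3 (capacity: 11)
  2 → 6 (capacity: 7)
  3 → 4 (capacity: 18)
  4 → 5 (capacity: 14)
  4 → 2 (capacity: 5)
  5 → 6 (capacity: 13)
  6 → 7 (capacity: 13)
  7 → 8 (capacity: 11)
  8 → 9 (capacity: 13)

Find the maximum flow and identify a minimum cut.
Max flow = 9, Min cut edges: (0,1)

Maximum flow: 9
Minimum cut: (0,1)
Partition: S = [0], T = [1, 2, 3, 4, 5, 6, 7, 8, 9]

Max-flow min-cut theorem verified: both equal 9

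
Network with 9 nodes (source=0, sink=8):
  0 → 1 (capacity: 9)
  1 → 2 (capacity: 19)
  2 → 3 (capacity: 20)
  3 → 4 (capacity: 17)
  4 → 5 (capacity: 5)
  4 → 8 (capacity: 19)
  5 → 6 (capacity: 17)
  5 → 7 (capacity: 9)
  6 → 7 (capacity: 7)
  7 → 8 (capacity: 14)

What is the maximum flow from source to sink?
Maximum flow = 9

Max flow: 9

Flow assignment:
  0 → 1: 9/9
  1 → 2: 9/19
  2 → 3: 9/20
  3 → 4: 9/17
  4 → 8: 9/19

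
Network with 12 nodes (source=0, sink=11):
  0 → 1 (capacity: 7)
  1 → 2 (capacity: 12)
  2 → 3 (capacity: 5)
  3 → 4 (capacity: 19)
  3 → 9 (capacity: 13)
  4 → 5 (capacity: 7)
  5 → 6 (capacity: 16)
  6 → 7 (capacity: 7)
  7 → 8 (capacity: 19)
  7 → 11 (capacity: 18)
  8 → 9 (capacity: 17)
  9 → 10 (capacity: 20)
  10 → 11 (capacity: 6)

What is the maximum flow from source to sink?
Maximum flow = 5

Max flow: 5

Flow assignment:
  0 → 1: 5/7
  1 → 2: 5/12
  2 → 3: 5/5
  3 → 9: 5/13
  9 → 10: 5/20
  10 → 11: 5/6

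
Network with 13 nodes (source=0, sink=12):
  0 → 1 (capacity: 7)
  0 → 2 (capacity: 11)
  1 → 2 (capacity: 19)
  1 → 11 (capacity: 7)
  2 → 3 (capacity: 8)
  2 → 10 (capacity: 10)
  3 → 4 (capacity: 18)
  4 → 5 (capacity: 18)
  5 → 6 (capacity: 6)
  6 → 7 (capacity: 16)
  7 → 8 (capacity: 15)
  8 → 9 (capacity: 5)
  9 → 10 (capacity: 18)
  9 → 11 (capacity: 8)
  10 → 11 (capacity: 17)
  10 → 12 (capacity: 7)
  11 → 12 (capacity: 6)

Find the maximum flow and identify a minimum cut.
Max flow = 13, Min cut edges: (10,12), (11,12)

Maximum flow: 13
Minimum cut: (10,12), (11,12)
Partition: S = [0, 1, 2, 3, 4, 5, 6, 7, 8, 9, 10, 11], T = [12]

Max-flow min-cut theorem verified: both equal 13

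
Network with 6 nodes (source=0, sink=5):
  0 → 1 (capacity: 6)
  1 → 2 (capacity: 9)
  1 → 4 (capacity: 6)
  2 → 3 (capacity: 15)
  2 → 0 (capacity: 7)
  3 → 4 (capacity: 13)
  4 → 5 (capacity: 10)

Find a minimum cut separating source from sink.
Min cut value = 6, edges: (0,1)

Min cut value: 6
Partition: S = [0], T = [1, 2, 3, 4, 5]
Cut edges: (0,1)

By max-flow min-cut theorem, max flow = min cut = 6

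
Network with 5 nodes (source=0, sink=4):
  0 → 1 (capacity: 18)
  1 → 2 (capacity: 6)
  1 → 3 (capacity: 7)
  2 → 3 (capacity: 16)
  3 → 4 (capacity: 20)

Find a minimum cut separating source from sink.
Min cut value = 13, edges: (1,2), (1,3)

Min cut value: 13
Partition: S = [0, 1], T = [2, 3, 4]
Cut edges: (1,2), (1,3)

By max-flow min-cut theorem, max flow = min cut = 13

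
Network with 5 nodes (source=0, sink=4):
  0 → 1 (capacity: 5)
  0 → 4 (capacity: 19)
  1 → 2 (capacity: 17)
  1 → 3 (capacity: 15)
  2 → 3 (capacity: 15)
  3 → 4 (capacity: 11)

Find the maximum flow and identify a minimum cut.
Max flow = 24, Min cut edges: (0,1), (0,4)

Maximum flow: 24
Minimum cut: (0,1), (0,4)
Partition: S = [0], T = [1, 2, 3, 4]

Max-flow min-cut theorem verified: both equal 24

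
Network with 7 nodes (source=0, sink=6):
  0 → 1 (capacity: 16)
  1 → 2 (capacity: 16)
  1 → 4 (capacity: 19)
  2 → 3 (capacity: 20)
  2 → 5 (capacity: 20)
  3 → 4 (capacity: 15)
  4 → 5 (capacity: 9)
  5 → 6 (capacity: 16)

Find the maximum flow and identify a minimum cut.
Max flow = 16, Min cut edges: (5,6)

Maximum flow: 16
Minimum cut: (5,6)
Partition: S = [0, 1, 2, 3, 4, 5], T = [6]

Max-flow min-cut theorem verified: both equal 16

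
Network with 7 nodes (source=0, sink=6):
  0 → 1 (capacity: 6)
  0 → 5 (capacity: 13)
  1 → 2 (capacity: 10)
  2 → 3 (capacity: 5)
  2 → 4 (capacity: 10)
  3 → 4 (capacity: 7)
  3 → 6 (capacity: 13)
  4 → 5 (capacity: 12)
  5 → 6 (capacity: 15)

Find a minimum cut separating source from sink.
Min cut value = 19, edges: (0,1), (0,5)

Min cut value: 19
Partition: S = [0], T = [1, 2, 3, 4, 5, 6]
Cut edges: (0,1), (0,5)

By max-flow min-cut theorem, max flow = min cut = 19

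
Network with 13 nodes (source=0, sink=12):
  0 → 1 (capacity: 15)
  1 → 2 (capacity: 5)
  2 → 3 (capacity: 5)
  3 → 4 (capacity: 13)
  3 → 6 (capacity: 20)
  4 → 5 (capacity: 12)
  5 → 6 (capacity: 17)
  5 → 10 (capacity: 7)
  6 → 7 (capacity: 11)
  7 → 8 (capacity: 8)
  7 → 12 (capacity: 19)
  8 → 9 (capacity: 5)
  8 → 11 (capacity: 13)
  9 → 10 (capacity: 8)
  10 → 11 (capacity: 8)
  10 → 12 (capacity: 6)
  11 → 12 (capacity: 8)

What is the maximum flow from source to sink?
Maximum flow = 5

Max flow: 5

Flow assignment:
  0 → 1: 5/15
  1 → 2: 5/5
  2 → 3: 5/5
  3 → 6: 5/20
  6 → 7: 5/11
  7 → 12: 5/19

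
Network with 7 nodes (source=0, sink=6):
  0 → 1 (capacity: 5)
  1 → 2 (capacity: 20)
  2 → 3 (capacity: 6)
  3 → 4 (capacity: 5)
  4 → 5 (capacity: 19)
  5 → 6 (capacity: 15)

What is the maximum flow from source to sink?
Maximum flow = 5

Max flow: 5

Flow assignment:
  0 → 1: 5/5
  1 → 2: 5/20
  2 → 3: 5/6
  3 → 4: 5/5
  4 → 5: 5/19
  5 → 6: 5/15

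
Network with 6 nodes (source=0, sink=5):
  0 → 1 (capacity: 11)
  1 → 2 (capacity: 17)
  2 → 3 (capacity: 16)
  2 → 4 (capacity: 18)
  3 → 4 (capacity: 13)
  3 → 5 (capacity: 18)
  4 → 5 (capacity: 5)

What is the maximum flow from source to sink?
Maximum flow = 11

Max flow: 11

Flow assignment:
  0 → 1: 11/11
  1 → 2: 11/17
  2 → 3: 11/16
  3 → 5: 11/18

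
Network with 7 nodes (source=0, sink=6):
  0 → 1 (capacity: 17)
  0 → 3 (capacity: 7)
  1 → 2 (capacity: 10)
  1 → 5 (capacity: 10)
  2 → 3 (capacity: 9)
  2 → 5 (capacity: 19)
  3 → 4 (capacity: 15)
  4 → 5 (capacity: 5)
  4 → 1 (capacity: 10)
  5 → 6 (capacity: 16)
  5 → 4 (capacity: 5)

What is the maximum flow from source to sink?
Maximum flow = 16

Max flow: 16

Flow assignment:
  0 → 1: 9/17
  0 → 3: 7/7
  1 → 2: 1/10
  1 → 5: 10/10
  2 → 5: 1/19
  3 → 4: 7/15
  4 → 5: 5/5
  4 → 1: 2/10
  5 → 6: 16/16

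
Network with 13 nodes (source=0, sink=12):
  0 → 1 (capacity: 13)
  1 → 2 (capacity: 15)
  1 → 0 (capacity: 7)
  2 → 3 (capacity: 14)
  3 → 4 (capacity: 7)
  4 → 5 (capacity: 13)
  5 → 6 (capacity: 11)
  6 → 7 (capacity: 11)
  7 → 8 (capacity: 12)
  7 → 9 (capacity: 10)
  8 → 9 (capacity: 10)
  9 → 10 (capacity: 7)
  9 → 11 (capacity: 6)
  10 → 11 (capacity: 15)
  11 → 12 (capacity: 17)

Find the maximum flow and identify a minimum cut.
Max flow = 7, Min cut edges: (3,4)

Maximum flow: 7
Minimum cut: (3,4)
Partition: S = [0, 1, 2, 3], T = [4, 5, 6, 7, 8, 9, 10, 11, 12]

Max-flow min-cut theorem verified: both equal 7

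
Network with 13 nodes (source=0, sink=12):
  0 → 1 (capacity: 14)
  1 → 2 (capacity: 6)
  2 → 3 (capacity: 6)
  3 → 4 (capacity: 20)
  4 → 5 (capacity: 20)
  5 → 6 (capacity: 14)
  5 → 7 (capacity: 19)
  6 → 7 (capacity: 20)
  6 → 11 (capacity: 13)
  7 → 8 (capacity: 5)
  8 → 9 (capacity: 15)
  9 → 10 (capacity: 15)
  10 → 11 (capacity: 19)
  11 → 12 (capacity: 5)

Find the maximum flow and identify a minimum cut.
Max flow = 5, Min cut edges: (11,12)

Maximum flow: 5
Minimum cut: (11,12)
Partition: S = [0, 1, 2, 3, 4, 5, 6, 7, 8, 9, 10, 11], T = [12]

Max-flow min-cut theorem verified: both equal 5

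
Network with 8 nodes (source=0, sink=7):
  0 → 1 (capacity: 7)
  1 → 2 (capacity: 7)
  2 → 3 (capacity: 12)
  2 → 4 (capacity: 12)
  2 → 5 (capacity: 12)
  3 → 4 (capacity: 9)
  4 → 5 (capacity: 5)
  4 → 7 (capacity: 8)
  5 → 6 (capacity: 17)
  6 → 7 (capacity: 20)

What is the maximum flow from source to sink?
Maximum flow = 7

Max flow: 7

Flow assignment:
  0 → 1: 7/7
  1 → 2: 7/7
  2 → 4: 7/12
  4 → 7: 7/8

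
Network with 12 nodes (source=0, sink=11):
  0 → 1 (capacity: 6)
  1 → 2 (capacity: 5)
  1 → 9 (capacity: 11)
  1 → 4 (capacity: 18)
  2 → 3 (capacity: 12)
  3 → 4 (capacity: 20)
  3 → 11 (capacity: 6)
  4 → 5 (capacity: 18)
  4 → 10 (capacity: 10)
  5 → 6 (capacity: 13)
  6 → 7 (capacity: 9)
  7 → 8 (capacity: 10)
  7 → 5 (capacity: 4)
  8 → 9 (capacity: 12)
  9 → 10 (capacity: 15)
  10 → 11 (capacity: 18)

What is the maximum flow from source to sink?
Maximum flow = 6

Max flow: 6

Flow assignment:
  0 → 1: 6/6
  1 → 2: 5/5
  1 → 9: 1/11
  2 → 3: 5/12
  3 → 11: 5/6
  9 → 10: 1/15
  10 → 11: 1/18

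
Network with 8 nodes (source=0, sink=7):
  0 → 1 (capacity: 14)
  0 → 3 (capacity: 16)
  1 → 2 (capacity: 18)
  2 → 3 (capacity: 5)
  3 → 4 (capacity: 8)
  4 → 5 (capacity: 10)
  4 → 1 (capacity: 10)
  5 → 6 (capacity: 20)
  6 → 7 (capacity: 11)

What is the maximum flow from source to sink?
Maximum flow = 8

Max flow: 8

Flow assignment:
  0 → 1: 5/14
  0 → 3: 3/16
  1 → 2: 5/18
  2 → 3: 5/5
  3 → 4: 8/8
  4 → 5: 8/10
  5 → 6: 8/20
  6 → 7: 8/11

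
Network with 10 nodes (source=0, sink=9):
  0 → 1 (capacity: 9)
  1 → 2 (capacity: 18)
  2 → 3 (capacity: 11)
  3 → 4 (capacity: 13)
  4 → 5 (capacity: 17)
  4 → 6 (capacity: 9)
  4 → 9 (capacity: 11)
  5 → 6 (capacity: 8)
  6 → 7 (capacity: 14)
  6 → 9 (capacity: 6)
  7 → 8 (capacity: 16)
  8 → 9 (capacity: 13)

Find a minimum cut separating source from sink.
Min cut value = 9, edges: (0,1)

Min cut value: 9
Partition: S = [0], T = [1, 2, 3, 4, 5, 6, 7, 8, 9]
Cut edges: (0,1)

By max-flow min-cut theorem, max flow = min cut = 9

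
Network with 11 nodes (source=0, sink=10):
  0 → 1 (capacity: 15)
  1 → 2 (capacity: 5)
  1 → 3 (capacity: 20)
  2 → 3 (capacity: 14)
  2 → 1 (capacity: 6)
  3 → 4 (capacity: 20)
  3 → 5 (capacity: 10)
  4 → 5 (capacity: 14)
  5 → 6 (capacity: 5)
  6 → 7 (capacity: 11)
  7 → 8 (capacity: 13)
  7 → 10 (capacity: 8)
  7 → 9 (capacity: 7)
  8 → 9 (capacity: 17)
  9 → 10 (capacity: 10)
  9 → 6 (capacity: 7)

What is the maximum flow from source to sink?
Maximum flow = 5

Max flow: 5

Flow assignment:
  0 → 1: 5/15
  1 → 3: 5/20
  3 → 5: 5/10
  5 → 6: 5/5
  6 → 7: 5/11
  7 → 10: 5/8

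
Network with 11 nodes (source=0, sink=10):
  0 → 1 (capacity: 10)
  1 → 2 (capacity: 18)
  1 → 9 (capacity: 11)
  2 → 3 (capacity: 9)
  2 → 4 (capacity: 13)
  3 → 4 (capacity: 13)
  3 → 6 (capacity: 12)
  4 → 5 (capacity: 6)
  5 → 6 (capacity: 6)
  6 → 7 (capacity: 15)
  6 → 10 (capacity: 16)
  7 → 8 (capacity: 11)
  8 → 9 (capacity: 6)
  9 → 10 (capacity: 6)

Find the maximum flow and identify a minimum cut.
Max flow = 10, Min cut edges: (0,1)

Maximum flow: 10
Minimum cut: (0,1)
Partition: S = [0], T = [1, 2, 3, 4, 5, 6, 7, 8, 9, 10]

Max-flow min-cut theorem verified: both equal 10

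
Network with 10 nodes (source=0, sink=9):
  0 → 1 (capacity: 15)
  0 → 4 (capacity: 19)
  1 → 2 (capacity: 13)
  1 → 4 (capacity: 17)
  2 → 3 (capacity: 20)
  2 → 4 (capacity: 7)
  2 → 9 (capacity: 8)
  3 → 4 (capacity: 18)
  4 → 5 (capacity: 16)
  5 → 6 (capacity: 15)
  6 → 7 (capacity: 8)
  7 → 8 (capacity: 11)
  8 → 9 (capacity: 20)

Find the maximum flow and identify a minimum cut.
Max flow = 16, Min cut edges: (2,9), (6,7)

Maximum flow: 16
Minimum cut: (2,9), (6,7)
Partition: S = [0, 1, 2, 3, 4, 5, 6], T = [7, 8, 9]

Max-flow min-cut theorem verified: both equal 16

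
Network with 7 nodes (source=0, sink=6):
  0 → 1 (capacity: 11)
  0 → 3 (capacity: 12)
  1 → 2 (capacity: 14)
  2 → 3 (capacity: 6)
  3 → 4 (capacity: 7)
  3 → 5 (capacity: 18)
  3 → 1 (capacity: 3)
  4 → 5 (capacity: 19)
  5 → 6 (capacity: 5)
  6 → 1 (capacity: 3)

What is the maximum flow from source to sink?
Maximum flow = 5

Max flow: 5

Flow assignment:
  0 → 1: 5/11
  1 → 2: 6/14
  2 → 3: 6/6
  3 → 5: 5/18
  3 → 1: 1/3
  5 → 6: 5/5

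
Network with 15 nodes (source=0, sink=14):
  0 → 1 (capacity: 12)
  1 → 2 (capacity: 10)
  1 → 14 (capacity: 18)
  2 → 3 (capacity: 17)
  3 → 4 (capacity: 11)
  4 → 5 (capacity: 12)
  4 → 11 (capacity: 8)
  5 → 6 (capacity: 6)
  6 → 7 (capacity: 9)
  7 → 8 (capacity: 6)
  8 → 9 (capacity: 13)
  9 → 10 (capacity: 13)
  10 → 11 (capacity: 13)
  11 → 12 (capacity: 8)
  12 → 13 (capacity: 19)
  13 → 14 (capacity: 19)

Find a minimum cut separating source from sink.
Min cut value = 12, edges: (0,1)

Min cut value: 12
Partition: S = [0], T = [1, 2, 3, 4, 5, 6, 7, 8, 9, 10, 11, 12, 13, 14]
Cut edges: (0,1)

By max-flow min-cut theorem, max flow = min cut = 12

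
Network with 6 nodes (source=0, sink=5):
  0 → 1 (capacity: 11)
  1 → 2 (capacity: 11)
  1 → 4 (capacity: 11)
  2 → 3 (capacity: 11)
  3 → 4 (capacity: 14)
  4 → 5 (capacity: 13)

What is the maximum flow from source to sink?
Maximum flow = 11

Max flow: 11

Flow assignment:
  0 → 1: 11/11
  1 → 4: 11/11
  4 → 5: 11/13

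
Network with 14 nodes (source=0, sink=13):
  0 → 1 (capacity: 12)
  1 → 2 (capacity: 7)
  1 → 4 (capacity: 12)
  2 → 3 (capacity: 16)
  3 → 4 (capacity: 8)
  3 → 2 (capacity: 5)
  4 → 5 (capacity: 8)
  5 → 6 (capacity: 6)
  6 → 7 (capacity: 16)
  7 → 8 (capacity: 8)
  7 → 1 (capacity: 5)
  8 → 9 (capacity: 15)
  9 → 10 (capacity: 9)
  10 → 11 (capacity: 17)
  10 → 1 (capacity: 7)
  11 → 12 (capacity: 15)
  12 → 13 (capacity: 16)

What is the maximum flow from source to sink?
Maximum flow = 6

Max flow: 6

Flow assignment:
  0 → 1: 6/12
  1 → 4: 6/12
  4 → 5: 6/8
  5 → 6: 6/6
  6 → 7: 6/16
  7 → 8: 6/8
  8 → 9: 6/15
  9 → 10: 6/9
  10 → 11: 6/17
  11 → 12: 6/15
  12 → 13: 6/16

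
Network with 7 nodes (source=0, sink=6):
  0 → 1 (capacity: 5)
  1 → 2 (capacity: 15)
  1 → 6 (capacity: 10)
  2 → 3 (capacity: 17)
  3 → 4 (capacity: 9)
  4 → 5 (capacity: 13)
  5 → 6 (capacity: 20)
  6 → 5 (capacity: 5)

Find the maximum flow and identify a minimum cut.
Max flow = 5, Min cut edges: (0,1)

Maximum flow: 5
Minimum cut: (0,1)
Partition: S = [0], T = [1, 2, 3, 4, 5, 6]

Max-flow min-cut theorem verified: both equal 5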